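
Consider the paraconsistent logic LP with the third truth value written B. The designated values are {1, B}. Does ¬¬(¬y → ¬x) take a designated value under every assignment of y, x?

Countermodel: y=0, x=1 gives 0, which is not designated.

No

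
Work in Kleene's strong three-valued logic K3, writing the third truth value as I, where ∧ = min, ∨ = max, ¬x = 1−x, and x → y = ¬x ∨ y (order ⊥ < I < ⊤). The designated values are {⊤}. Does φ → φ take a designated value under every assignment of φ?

No

Countermodel: φ=I gives I, which is not designated.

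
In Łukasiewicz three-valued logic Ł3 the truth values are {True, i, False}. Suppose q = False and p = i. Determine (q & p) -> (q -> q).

q & p = False & i = False
q -> q = False -> False = True
(q & p) -> (q -> q) = False -> True = True

True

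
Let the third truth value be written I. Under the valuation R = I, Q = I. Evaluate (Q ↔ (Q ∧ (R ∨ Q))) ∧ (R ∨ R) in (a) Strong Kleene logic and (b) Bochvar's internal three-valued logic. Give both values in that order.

I; I

In Strong Kleene logic: R ∨ Q = I ∨ I = I
Q ∧ (R ∨ Q) = I ∧ I = I
Q ↔ (Q ∧ (R ∨ Q)) = I ↔ I = I
R ∨ R = I ∨ I = I
(Q ↔ (Q ∧ (R ∨ Q))) ∧ (R ∨ R) = I ∧ I = I
In Bochvar's internal three-valued logic: R ∨ Q = I ∨ I = I
Q ∧ (R ∨ Q) = I ∧ I = I
Q ↔ (Q ∧ (R ∨ Q)) = I ↔ I = I
R ∨ R = I ∨ I = I
(Q ↔ (Q ∧ (R ∨ Q))) ∧ (R ∨ R) = I ∧ I = I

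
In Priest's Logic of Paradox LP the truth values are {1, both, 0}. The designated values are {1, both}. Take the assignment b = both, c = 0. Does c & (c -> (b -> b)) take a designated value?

No

b -> b = both -> both = both  [~both | both]
c -> (b -> b) = 0 -> both = 1
c & (c -> (b -> b)) = 0 & 1 = 0
0 ∉ {1, both}.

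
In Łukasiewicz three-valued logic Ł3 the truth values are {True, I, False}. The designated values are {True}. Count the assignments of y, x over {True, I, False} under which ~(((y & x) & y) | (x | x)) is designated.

Designated under: (y=True, x=False); (y=I, x=False); (y=False, x=False).

3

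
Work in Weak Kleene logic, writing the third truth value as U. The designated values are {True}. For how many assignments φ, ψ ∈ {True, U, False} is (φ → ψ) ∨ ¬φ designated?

3

Designated under: (φ=True, ψ=True); (φ=False, ψ=True); (φ=False, ψ=False).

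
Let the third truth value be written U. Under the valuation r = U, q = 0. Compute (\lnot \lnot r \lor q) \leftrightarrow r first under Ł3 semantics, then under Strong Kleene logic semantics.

1; U

In Ł3: \lnot r = \lnot U = U
\lnot \lnot r = \lnot U = U
\lnot \lnot r \lor q = U \lor 0 = U
(\lnot \lnot r \lor q) \leftrightarrow r = U \leftrightarrow U = 1  [1 − |½−½|]
In Strong Kleene logic: \lnot r = \lnot U = U
\lnot \lnot r = \lnot U = U
\lnot \lnot r \lor q = U \lor 0 = U
(\lnot \lnot r \lor q) \leftrightarrow r = U \leftrightarrow U = U
They differ because Ł3 and Strong Kleene logic treat U differently under implication.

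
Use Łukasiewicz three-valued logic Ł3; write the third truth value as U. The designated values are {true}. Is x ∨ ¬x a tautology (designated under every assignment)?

Countermodel: x=U gives U, which is not designated.

No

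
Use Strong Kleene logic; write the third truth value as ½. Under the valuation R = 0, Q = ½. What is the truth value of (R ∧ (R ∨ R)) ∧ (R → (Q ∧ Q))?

R ∨ R = 0 ∨ 0 = 0
R ∧ (R ∨ R) = 0 ∧ 0 = 0
Q ∧ Q = ½ ∧ ½ = ½
R → (Q ∧ Q) = 0 → ½ = 1  [¬0 ∨ ½]
(R ∧ (R ∨ R)) ∧ (R → (Q ∧ Q)) = 0 ∧ 1 = 0

0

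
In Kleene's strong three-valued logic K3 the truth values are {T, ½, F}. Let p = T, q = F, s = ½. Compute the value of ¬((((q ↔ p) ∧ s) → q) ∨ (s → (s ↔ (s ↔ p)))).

F

q ↔ p = F ↔ T = F
(q ↔ p) ∧ s = F ∧ ½ = F
((q ↔ p) ∧ s) → q = F → F = T
s ↔ p = ½ ↔ T = ½
s ↔ (s ↔ p) = ½ ↔ ½ = ½
s → (s ↔ (s ↔ p)) = ½ → ½ = ½
(((q ↔ p) ∧ s) → q) ∨ (s → (s ↔ (s ↔ p))) = T ∨ ½ = T
¬((((q ↔ p) ∧ s) → q) ∨ (s → (s ↔ (s ↔ p)))) = ¬T = F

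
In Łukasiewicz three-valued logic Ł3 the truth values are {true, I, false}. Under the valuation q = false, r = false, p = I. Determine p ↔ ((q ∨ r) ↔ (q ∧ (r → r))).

I

q ∨ r = false ∨ false = false
r → r = false → false = true
q ∧ (r → r) = false ∧ true = false
(q ∨ r) ↔ (q ∧ (r → r)) = false ↔ false = true
p ↔ ((q ∨ r) ↔ (q ∧ (r → r))) = I ↔ true = I  [1 − |½−1|]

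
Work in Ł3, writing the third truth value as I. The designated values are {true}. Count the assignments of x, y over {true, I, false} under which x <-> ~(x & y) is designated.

3

Designated under: (x=true, y=false); (x=I, y=true); (x=I, y=I).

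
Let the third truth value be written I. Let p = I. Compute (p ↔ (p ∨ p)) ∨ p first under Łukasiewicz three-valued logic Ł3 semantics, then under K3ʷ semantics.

In Łukasiewicz three-valued logic Ł3: p ∨ p = I ∨ I = I
p ↔ (p ∨ p) = I ↔ I = True  [1 − |½−½|]
(p ↔ (p ∨ p)) ∨ p = True ∨ I = True
In K3ʷ: p ∨ p = I ∨ I = I
p ↔ (p ∨ p) = I ↔ I = I
(p ↔ (p ∨ p)) ∨ p = I ∨ I = I
They differ because Łukasiewicz three-valued logic Ł3 and K3ʷ treat I differently under the binary connectives.

True; I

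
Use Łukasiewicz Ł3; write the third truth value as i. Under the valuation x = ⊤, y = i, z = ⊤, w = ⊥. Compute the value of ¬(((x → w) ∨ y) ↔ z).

x → w = ⊤ → ⊥ = ⊥
(x → w) ∨ y = ⊥ ∨ i = i
((x → w) ∨ y) ↔ z = i ↔ ⊤ = i  [1 − |½−1|]
¬(((x → w) ∨ y) ↔ z) = ¬i = i

i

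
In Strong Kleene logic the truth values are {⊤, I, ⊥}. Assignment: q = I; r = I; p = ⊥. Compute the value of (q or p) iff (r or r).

q or p = I or ⊥ = I
r or r = I or I = I
(q or p) iff (r or r) = I iff I = I

I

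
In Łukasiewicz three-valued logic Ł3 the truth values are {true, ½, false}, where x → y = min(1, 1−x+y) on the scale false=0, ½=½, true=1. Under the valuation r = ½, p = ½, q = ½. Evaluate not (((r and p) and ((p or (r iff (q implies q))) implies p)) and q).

½

r and p = ½ and ½ = ½
q implies q = ½ implies ½ = true  [min(1, 1−½+½)]
r iff (q implies q) = ½ iff true = ½
p or (r iff (q implies q)) = ½ or ½ = ½
(p or (r iff (q implies q))) implies p = ½ implies ½ = true
(r and p) and ((p or (r iff (q implies q))) implies p) = ½ and true = ½
((r and p) and ((p or (r iff (q implies q))) implies p)) and q = ½ and ½ = ½
not (((r and p) and ((p or (r iff (q implies q))) implies p)) and q) = not ½ = ½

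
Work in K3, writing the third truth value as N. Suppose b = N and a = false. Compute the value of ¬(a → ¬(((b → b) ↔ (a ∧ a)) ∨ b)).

b → b = N → N = N  [¬N ∨ N]
a ∧ a = false ∧ false = false
(b → b) ↔ (a ∧ a) = N ↔ false = N
((b → b) ↔ (a ∧ a)) ∨ b = N ∨ N = N
¬(((b → b) ↔ (a ∧ a)) ∨ b) = ¬N = N
a → ¬(((b → b) ↔ (a ∧ a)) ∨ b) = false → N = true
¬(a → ¬(((b → b) ↔ (a ∧ a)) ∨ b)) = ¬true = false

false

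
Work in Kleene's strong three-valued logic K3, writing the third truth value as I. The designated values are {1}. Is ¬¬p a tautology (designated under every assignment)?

No

Countermodel: p=I gives I, which is not designated.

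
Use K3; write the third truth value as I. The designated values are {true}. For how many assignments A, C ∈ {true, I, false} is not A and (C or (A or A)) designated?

1

Designated under: (A=false, C=true).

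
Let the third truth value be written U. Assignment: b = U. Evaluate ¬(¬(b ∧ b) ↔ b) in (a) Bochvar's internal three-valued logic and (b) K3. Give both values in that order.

In Bochvar's internal three-valued logic: b ∧ b = U ∧ U = U
¬(b ∧ b) = ¬U = U
¬(b ∧ b) ↔ b = U ↔ U = U
¬(¬(b ∧ b) ↔ b) = ¬U = U
In K3: b ∧ b = U ∧ U = U
¬(b ∧ b) = ¬U = U
¬(b ∧ b) ↔ b = U ↔ U = U
¬(¬(b ∧ b) ↔ b) = ¬U = U

U; U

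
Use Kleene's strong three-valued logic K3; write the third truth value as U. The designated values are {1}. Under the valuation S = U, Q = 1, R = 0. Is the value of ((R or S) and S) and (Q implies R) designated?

No

R or S = 0 or U = U
(R or S) and S = U and U = U
Q implies R = 1 implies 0 = 0
((R or S) and S) and (Q implies R) = U and 0 = 0
0 ∉ {1}.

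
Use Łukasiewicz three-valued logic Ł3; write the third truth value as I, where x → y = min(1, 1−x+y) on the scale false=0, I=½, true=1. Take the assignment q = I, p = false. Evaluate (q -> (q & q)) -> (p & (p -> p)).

false

q & q = I & I = I
q -> (q & q) = I -> I = true
p -> p = false -> false = true
p & (p -> p) = false & true = false
(q -> (q & q)) -> (p & (p -> p)) = true -> false = false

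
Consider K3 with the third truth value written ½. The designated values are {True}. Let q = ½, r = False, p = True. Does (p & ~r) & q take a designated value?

~r = ~False = True
p & ~r = True & True = True
(p & ~r) & q = True & ½ = ½
½ ∉ {True}.

No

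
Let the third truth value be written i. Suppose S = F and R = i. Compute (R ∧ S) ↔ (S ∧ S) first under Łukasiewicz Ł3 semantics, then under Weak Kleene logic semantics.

T; i

In Łukasiewicz Ł3: R ∧ S = i ∧ F = F
S ∧ S = F ∧ F = F
(R ∧ S) ↔ (S ∧ S) = F ↔ F = T
In Weak Kleene logic: R ∧ S = i ∧ F = i
S ∧ S = F ∧ F = F
(R ∧ S) ↔ (S ∧ S) = i ↔ F = i
They differ because Łukasiewicz Ł3 and Weak Kleene logic treat i differently under the binary connectives.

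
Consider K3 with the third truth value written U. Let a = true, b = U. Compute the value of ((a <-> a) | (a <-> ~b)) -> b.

a <-> a = true <-> true = true
~b = ~U = U
a <-> ~b = true <-> U = U
(a <-> a) | (a <-> ~b) = true | U = true
((a <-> a) | (a <-> ~b)) -> b = true -> U = U

U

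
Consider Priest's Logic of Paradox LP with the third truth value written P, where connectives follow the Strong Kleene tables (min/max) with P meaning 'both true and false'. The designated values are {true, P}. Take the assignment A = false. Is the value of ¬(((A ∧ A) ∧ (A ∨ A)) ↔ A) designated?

A ∧ A = false ∧ false = false
A ∨ A = false ∨ false = false
(A ∧ A) ∧ (A ∨ A) = false ∧ false = false
((A ∧ A) ∧ (A ∨ A)) ↔ A = false ↔ false = true
¬(((A ∧ A) ∧ (A ∨ A)) ↔ A) = ¬true = false
false ∉ {true, P}.

No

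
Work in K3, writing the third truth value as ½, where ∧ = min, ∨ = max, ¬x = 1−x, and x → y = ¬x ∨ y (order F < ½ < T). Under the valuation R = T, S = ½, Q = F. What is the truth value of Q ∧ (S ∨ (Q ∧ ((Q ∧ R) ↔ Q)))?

Q ∧ R = F ∧ T = F
(Q ∧ R) ↔ Q = F ↔ F = T
Q ∧ ((Q ∧ R) ↔ Q) = F ∧ T = F
S ∨ (Q ∧ ((Q ∧ R) ↔ Q)) = ½ ∨ F = ½
Q ∧ (S ∨ (Q ∧ ((Q ∧ R) ↔ Q))) = F ∧ ½ = F

F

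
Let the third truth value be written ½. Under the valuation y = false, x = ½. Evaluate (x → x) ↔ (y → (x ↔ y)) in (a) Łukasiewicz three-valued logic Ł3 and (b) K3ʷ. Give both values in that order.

In Łukasiewicz three-valued logic Ł3: x → x = ½ → ½ = true  [min(1, 1−½+½)]
x ↔ y = ½ ↔ false = ½
y → (x ↔ y) = false → ½ = true
(x → x) ↔ (y → (x ↔ y)) = true ↔ true = true
In K3ʷ: x → x = ½ → ½ = ½
x ↔ y = ½ ↔ false = ½
y → (x ↔ y) = false → ½ = ½
(x → x) ↔ (y → (x ↔ y)) = ½ ↔ ½ = ½
They differ because Łukasiewicz three-valued logic Ł3 and K3ʷ treat ½ differently under the binary connectives.

true; ½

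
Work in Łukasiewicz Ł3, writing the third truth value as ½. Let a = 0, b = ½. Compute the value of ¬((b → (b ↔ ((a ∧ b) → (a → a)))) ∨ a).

a ∧ b = 0 ∧ ½ = 0
a → a = 0 → 0 = 1
(a ∧ b) → (a → a) = 0 → 1 = 1
b ↔ ((a ∧ b) → (a → a)) = ½ ↔ 1 = ½  [1 − |½−1|]
b → (b ↔ ((a ∧ b) → (a → a))) = ½ → ½ = 1
(b → (b ↔ ((a ∧ b) → (a → a)))) ∨ a = 1 ∨ 0 = 1
¬((b → (b ↔ ((a ∧ b) → (a → a)))) ∨ a) = ¬1 = 0

0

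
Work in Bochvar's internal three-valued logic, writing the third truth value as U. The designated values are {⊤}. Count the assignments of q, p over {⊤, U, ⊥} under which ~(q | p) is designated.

Designated under: (q=⊥, p=⊥).

1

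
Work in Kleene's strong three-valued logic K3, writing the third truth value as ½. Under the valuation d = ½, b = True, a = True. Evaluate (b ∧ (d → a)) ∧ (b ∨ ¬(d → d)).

True

d → a = ½ → True = True
b ∧ (d → a) = True ∧ True = True
d → d = ½ → ½ = ½
¬(d → d) = ¬½ = ½
b ∨ ¬(d → d) = True ∨ ½ = True
(b ∧ (d → a)) ∧ (b ∨ ¬(d → d)) = True ∧ True = True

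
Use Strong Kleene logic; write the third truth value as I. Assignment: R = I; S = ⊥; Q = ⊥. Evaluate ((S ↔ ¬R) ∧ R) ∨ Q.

¬R = ¬I = I
S ↔ ¬R = ⊥ ↔ I = I
(S ↔ ¬R) ∧ R = I ∧ I = I
((S ↔ ¬R) ∧ R) ∨ Q = I ∨ ⊥ = I

I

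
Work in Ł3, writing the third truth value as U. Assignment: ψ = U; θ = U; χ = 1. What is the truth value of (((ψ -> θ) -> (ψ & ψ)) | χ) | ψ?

1

ψ -> θ = U -> U = 1
ψ & ψ = U & U = U
(ψ -> θ) -> (ψ & ψ) = 1 -> U = U
((ψ -> θ) -> (ψ & ψ)) | χ = U | 1 = 1
(((ψ -> θ) -> (ψ & ψ)) | χ) | ψ = 1 | U = 1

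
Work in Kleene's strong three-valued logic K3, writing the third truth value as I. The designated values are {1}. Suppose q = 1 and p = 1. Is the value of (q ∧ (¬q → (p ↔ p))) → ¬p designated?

No

¬q = ¬1 = 0
p ↔ p = 1 ↔ 1 = 1
¬q → (p ↔ p) = 0 → 1 = 1
q ∧ (¬q → (p ↔ p)) = 1 ∧ 1 = 1
¬p = ¬1 = 0
(q ∧ (¬q → (p ↔ p))) → ¬p = 1 → 0 = 0
0 ∉ {1}.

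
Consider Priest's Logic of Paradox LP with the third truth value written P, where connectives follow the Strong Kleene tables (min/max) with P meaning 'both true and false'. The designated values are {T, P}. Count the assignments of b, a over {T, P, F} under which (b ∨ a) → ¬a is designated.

Of the 9 assignments, 6 give a value in {T, P}.

6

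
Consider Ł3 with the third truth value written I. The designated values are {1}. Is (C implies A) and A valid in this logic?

No

Countermodel: C=1, A=I gives I, which is not designated.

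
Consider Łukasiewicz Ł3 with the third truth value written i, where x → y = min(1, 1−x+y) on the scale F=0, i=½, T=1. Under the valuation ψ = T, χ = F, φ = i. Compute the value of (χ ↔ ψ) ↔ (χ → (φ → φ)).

F

χ ↔ ψ = F ↔ T = F
φ → φ = i → i = T  [min(1, 1−½+½)]
χ → (φ → φ) = F → T = T
(χ ↔ ψ) ↔ (χ → (φ → φ)) = F ↔ T = F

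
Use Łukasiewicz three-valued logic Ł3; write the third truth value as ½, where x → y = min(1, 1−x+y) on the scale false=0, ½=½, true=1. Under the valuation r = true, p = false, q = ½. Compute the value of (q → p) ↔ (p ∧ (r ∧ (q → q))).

q → p = ½ → false = ½  [min(1, 1−½+0)]
q → q = ½ → ½ = true
r ∧ (q → q) = true ∧ true = true
p ∧ (r ∧ (q → q)) = false ∧ true = false
(q → p) ↔ (p ∧ (r ∧ (q → q))) = ½ ↔ false = ½

½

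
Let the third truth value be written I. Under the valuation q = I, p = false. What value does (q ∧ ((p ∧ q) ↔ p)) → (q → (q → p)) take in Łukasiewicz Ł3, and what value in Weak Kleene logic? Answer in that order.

In Łukasiewicz Ł3: p ∧ q = false ∧ I = false
(p ∧ q) ↔ p = false ↔ false = true
q ∧ ((p ∧ q) ↔ p) = I ∧ true = I
q → p = I → false = I
q → (q → p) = I → I = true
(q ∧ ((p ∧ q) ↔ p)) → (q → (q → p)) = I → true = true
In Weak Kleene logic: p ∧ q = false ∧ I = I
(p ∧ q) ↔ p = I ↔ false = I
q ∧ ((p ∧ q) ↔ p) = I ∧ I = I
q → p = I → false = I  [any arg is the third value ⇒ result is the third value]
q → (q → p) = I → I = I
(q ∧ ((p ∧ q) ↔ p)) → (q → (q → p)) = I → I = I
They differ because Łukasiewicz Ł3 and Weak Kleene logic treat I differently under the binary connectives.

true; I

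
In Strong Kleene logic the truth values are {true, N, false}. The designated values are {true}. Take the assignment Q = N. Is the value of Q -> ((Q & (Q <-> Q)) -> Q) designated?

Q <-> Q = N <-> N = N
Q & (Q <-> Q) = N & N = N
(Q & (Q <-> Q)) -> Q = N -> N = N  [~N | N]
Q -> ((Q & (Q <-> Q)) -> Q) = N -> N = N
N ∉ {true}.

No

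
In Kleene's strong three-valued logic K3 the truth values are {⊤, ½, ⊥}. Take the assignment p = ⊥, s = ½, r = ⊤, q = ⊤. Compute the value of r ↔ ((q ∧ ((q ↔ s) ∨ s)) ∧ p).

⊥

q ↔ s = ⊤ ↔ ½ = ½
(q ↔ s) ∨ s = ½ ∨ ½ = ½
q ∧ ((q ↔ s) ∨ s) = ⊤ ∧ ½ = ½
(q ∧ ((q ↔ s) ∨ s)) ∧ p = ½ ∧ ⊥ = ⊥
r ↔ ((q ∧ ((q ↔ s) ∨ s)) ∧ p) = ⊤ ↔ ⊥ = ⊥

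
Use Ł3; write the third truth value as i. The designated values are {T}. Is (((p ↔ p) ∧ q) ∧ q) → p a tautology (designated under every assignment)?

No

Countermodel: p=i, q=T gives i, which is not designated.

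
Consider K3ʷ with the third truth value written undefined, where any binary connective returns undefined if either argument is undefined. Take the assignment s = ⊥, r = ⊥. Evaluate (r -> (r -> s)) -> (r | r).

⊥

r -> s = ⊥ -> ⊥ = ⊤
r -> (r -> s) = ⊥ -> ⊤ = ⊤
r | r = ⊥ | ⊥ = ⊥
(r -> (r -> s)) -> (r | r) = ⊤ -> ⊥ = ⊥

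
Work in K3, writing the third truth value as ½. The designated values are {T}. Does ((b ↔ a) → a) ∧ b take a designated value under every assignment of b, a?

No

Countermodel: b=T, a=½ gives ½, which is not designated.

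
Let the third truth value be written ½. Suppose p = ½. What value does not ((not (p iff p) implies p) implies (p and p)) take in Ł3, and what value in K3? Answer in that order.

In Ł3: p iff p = ½ iff ½ = true  [1 − |½−½|]
not (p iff p) = not true = false
not (p iff p) implies p = false implies ½ = true
p and p = ½ and ½ = ½
(not (p iff p) implies p) implies (p and p) = true implies ½ = ½
not ((not (p iff p) implies p) implies (p and p)) = not ½ = ½
In K3: p iff p = ½ iff ½ = ½
not (p iff p) = not ½ = ½
not (p iff p) implies p = ½ implies ½ = ½  [not ½ or ½]
p and p = ½ and ½ = ½
(not (p iff p) implies p) implies (p and p) = ½ implies ½ = ½
not ((not (p iff p) implies p) implies (p and p)) = not ½ = ½

½; ½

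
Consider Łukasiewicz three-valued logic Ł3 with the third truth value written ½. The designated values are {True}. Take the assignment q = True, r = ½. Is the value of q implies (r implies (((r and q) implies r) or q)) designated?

r and q = ½ and True = ½
(r and q) implies r = ½ implies ½ = True
((r and q) implies r) or q = True or True = True
r implies (((r and q) implies r) or q) = ½ implies True = True
q implies (r implies (((r and q) implies r) or q)) = True implies True = True
True ∈ {True}.

Yes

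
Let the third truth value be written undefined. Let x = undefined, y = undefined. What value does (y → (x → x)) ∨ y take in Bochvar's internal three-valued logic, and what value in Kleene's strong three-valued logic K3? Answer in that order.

In Bochvar's internal three-valued logic: x → x = undefined → undefined = undefined
y → (x → x) = undefined → undefined = undefined
(y → (x → x)) ∨ y = undefined ∨ undefined = undefined
In Kleene's strong three-valued logic K3: x → x = undefined → undefined = undefined  [¬undefined ∨ undefined]
y → (x → x) = undefined → undefined = undefined
(y → (x → x)) ∨ y = undefined ∨ undefined = undefined

undefined; undefined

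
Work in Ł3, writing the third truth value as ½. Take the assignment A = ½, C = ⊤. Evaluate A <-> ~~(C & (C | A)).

C | A = ⊤ | ½ = ⊤
C & (C | A) = ⊤ & ⊤ = ⊤
~(C & (C | A)) = ~⊤ = ⊥
~~(C & (C | A)) = ~⊥ = ⊤
A <-> ~~(C & (C | A)) = ½ <-> ⊤ = ½

½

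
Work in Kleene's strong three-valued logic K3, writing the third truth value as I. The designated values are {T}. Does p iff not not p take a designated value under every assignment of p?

No

Countermodel: p=I gives I, which is not designated.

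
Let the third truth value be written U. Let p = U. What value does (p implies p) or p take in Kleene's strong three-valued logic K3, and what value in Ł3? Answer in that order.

U; True

In Kleene's strong three-valued logic K3: p implies p = U implies U = U
(p implies p) or p = U or U = U
In Ł3: p implies p = U implies U = True
(p implies p) or p = True or U = True
They differ because Kleene's strong three-valued logic K3 and Ł3 treat U differently under implication.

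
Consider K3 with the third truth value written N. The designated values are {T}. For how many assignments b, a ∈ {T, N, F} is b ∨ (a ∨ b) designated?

5

Of the 9 assignments, 5 give a value in {T}.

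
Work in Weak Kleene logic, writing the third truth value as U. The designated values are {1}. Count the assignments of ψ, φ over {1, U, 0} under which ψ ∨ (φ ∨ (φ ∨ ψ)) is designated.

3

Designated under: (ψ=1, φ=1); (ψ=1, φ=0); (ψ=0, φ=1).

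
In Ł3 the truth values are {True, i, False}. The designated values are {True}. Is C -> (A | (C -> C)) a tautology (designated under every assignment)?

Every assignment of C, A over {True, i, False} gives a value in {True}.
In particular, with C=i, A=i: C -> (A | (C -> C)) = True.

Yes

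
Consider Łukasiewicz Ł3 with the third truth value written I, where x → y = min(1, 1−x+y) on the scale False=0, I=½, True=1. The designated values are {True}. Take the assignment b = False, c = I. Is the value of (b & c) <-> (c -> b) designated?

b & c = False & I = False
c -> b = I -> False = I  [min(1, 1−½+0)]
(b & c) <-> (c -> b) = False <-> I = I
I ∉ {True}.

No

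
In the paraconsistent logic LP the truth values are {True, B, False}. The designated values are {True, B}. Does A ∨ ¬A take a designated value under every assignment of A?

Every assignment of A over {True, B, False} gives a value in {True, B}.
In particular, with A=B: A ∨ ¬A = B.

Yes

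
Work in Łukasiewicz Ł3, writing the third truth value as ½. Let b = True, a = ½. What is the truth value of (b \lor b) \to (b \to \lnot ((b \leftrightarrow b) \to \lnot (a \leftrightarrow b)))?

b \lor b = True \lor True = True
b \leftrightarrow b = True \leftrightarrow True = True
a \leftrightarrow b = ½ \leftrightarrow True = ½
\lnot (a \leftrightarrow b) = \lnot ½ = ½
(b \leftrightarrow b) \to \lnot (a \leftrightarrow b) = True \to ½ = ½
\lnot ((b \leftrightarrow b) \to \lnot (a \leftrightarrow b)) = \lnot ½ = ½
b \to \lnot ((b \leftrightarrow b) \to \lnot (a \leftrightarrow b)) = True \to ½ = ½
(b \lor b) \to (b \to \lnot ((b \leftrightarrow b) \to \lnot (a \leftrightarrow b))) = True \to ½ = ½

½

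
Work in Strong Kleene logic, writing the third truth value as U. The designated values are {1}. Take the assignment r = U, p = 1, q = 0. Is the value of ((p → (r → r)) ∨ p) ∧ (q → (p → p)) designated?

Yes

r → r = U → U = U  [¬U ∨ U]
p → (r → r) = 1 → U = U
(p → (r → r)) ∨ p = U ∨ 1 = 1
p → p = 1 → 1 = 1
q → (p → p) = 0 → 1 = 1
((p → (r → r)) ∨ p) ∧ (q → (p → p)) = 1 ∧ 1 = 1
1 ∈ {1}.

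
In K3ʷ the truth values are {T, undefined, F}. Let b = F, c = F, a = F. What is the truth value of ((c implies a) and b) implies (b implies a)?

T

c implies a = F implies F = T
(c implies a) and b = T and F = F
b implies a = F implies F = T
((c implies a) and b) implies (b implies a) = F implies T = T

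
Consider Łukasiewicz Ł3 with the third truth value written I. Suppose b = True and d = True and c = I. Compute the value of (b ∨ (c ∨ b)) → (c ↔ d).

I

c ∨ b = I ∨ True = True
b ∨ (c ∨ b) = True ∨ True = True
c ↔ d = I ↔ True = I  [1 − |½−1|]
(b ∨ (c ∨ b)) → (c ↔ d) = True → I = I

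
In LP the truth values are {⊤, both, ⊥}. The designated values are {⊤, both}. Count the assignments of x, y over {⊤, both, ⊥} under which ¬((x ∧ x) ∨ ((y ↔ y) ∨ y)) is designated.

2

Designated under: (x=both, y=both); (x=⊥, y=both).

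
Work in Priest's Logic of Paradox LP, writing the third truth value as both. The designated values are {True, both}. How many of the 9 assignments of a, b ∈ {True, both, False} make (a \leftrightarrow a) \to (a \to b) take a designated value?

Of the 9 assignments, 8 give a value in {True, both}.

8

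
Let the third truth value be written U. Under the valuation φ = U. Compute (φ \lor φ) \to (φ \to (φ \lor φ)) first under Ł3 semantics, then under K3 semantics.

In Ł3: φ \lor φ = U \lor U = U
φ \lor φ = U \lor U = U
φ \to (φ \lor φ) = U \to U = True  [min(1, 1−½+½)]
(φ \lor φ) \to (φ \to (φ \lor φ)) = U \to True = True
In K3: φ \lor φ = U \lor U = U
φ \lor φ = U \lor U = U
φ \to (φ \lor φ) = U \to U = U  [\lnot U \lor U]
(φ \lor φ) \to (φ \to (φ \lor φ)) = U \to U = U
They differ because Ł3 and K3 treat U differently under implication.

True; U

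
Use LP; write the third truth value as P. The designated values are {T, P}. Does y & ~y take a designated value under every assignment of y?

Countermodel: y=T gives F, which is not designated.

No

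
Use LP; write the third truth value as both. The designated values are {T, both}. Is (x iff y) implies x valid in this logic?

Countermodel: x=F, y=F gives F, which is not designated.

No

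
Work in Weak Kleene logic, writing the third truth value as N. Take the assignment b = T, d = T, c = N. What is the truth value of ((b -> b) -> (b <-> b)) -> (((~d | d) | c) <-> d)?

b -> b = T -> T = T
b <-> b = T <-> T = T
(b -> b) -> (b <-> b) = T -> T = T
~d = ~T = F
~d | d = F | T = T
(~d | d) | c = T | N = N
((~d | d) | c) <-> d = N <-> T = N
((b -> b) -> (b <-> b)) -> (((~d | d) | c) <-> d) = T -> N = N

N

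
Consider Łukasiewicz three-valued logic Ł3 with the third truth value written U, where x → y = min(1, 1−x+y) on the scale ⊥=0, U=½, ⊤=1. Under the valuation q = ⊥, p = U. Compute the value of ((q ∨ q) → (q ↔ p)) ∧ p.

U

q ∨ q = ⊥ ∨ ⊥ = ⊥
q ↔ p = ⊥ ↔ U = U  [1 − |0−½|]
(q ∨ q) → (q ↔ p) = ⊥ → U = ⊤
((q ∨ q) → (q ↔ p)) ∧ p = ⊤ ∧ U = U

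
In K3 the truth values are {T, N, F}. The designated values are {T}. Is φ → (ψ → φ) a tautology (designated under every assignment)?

Countermodel: φ=N, ψ=T gives N, which is not designated.

No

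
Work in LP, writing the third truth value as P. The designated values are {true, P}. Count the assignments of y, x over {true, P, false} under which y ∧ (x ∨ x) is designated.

Designated under: (y=true, x=true); (y=true, x=P); (y=P, x=true); (y=P, x=P).

4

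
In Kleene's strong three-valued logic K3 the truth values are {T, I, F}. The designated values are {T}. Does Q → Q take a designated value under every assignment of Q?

Countermodel: Q=I gives I, which is not designated.

No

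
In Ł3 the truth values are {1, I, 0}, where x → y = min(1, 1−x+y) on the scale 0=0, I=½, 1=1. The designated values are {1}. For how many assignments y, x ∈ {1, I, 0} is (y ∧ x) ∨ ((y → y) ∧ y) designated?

3

Designated under: (y=1, x=1); (y=1, x=I); (y=1, x=0).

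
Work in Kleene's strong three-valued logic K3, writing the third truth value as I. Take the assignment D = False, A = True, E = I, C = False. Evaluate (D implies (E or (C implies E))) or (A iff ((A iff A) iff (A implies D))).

C implies E = False implies I = True  [not False or I]
E or (C implies E) = I or True = True
D implies (E or (C implies E)) = False implies True = True
A iff A = True iff True = True
A implies D = True implies False = False
(A iff A) iff (A implies D) = True iff False = False
A iff ((A iff A) iff (A implies D)) = True iff False = False
(D implies (E or (C implies E))) or (A iff ((A iff A) iff (A implies D))) = True or False = True

True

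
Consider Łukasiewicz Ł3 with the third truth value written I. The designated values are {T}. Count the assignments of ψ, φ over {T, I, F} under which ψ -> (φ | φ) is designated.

Of the 9 assignments, 6 give a value in {T}.

6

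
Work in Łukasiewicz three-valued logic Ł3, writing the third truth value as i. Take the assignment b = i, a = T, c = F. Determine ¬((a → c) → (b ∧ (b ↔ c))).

a → c = T → F = F
b ↔ c = i ↔ F = i
b ∧ (b ↔ c) = i ∧ i = i
(a → c) → (b ∧ (b ↔ c)) = F → i = T
¬((a → c) → (b ∧ (b ↔ c))) = ¬T = F

F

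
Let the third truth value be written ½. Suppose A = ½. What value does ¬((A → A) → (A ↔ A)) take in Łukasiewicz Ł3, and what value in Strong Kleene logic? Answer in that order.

In Łukasiewicz Ł3: A → A = ½ → ½ = T  [min(1, 1−½+½)]
A ↔ A = ½ ↔ ½ = T
(A → A) → (A ↔ A) = T → T = T
¬((A → A) → (A ↔ A)) = ¬T = F
In Strong Kleene logic: A → A = ½ → ½ = ½
A ↔ A = ½ ↔ ½ = ½
(A → A) → (A ↔ A) = ½ → ½ = ½
¬((A → A) → (A ↔ A)) = ¬½ = ½
They differ because Łukasiewicz Ł3 and Strong Kleene logic treat ½ differently under implication.

F; ½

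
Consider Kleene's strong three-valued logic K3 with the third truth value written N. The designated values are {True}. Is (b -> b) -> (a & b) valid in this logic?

Countermodel: b=True, a=N gives N, which is not designated.

No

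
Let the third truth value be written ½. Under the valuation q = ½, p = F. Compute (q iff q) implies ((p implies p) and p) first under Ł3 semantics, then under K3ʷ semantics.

F; ½

In Ł3: q iff q = ½ iff ½ = T  [1 − |½−½|]
p implies p = F implies F = T
(p implies p) and p = T and F = F
(q iff q) implies ((p implies p) and p) = T implies F = F
In K3ʷ: q iff q = ½ iff ½ = ½
p implies p = F implies F = T
(p implies p) and p = T and F = F
(q iff q) implies ((p implies p) and p) = ½ implies F = ½  [any arg is the third value ⇒ result is the third value]
They differ because Ł3 and K3ʷ treat ½ differently under the binary connectives.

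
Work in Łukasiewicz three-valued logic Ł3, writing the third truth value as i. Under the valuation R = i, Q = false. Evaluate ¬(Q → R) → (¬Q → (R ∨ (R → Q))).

Q → R = false → i = true  [min(1, 1−0+½)]
¬(Q → R) = ¬true = false
¬Q = ¬false = true
R → Q = i → false = i
R ∨ (R → Q) = i ∨ i = i
¬Q → (R ∨ (R → Q)) = true → i = i
¬(Q → R) → (¬Q → (R ∨ (R → Q))) = false → i = true

true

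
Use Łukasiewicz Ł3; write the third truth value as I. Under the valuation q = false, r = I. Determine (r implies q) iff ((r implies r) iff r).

r implies q = I implies false = I  [min(1, 1−½+0)]
r implies r = I implies I = true
(r implies r) iff r = true iff I = I
(r implies q) iff ((r implies r) iff r) = I iff I = true

true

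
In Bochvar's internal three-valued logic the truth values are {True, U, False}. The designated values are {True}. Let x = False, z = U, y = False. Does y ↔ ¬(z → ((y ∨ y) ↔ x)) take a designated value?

No

y ∨ y = False ∨ False = False
(y ∨ y) ↔ x = False ↔ False = True
z → ((y ∨ y) ↔ x) = U → True = U  [any arg is the third value ⇒ result is the third value]
¬(z → ((y ∨ y) ↔ x)) = ¬U = U
y ↔ ¬(z → ((y ∨ y) ↔ x)) = False ↔ U = U
U ∉ {True}.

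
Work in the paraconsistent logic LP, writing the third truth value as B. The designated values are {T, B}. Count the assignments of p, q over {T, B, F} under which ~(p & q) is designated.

8

Of the 9 assignments, 8 give a value in {T, B}.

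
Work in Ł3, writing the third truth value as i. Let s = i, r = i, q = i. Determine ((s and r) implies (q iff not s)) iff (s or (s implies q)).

s and r = i and i = i
not s = not i = i
q iff not s = i iff i = T  [1 − |½−½|]
(s and r) implies (q iff not s) = i implies T = T
s implies q = i implies i = T
s or (s implies q) = i or T = T
((s and r) implies (q iff not s)) iff (s or (s implies q)) = T iff T = T

T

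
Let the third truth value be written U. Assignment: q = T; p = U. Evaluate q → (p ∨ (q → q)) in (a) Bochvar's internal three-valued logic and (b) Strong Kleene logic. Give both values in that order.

U; T

In Bochvar's internal three-valued logic: q → q = T → T = T
p ∨ (q → q) = U ∨ T = U
q → (p ∨ (q → q)) = T → U = U
In Strong Kleene logic: q → q = T → T = T
p ∨ (q → q) = U ∨ T = T
q → (p ∨ (q → q)) = T → T = T
They differ because Bochvar's internal three-valued logic and Strong Kleene logic treat U differently under the binary connectives.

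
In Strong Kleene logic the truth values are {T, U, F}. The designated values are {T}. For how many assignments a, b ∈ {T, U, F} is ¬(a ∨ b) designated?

1

Designated under: (a=F, b=F).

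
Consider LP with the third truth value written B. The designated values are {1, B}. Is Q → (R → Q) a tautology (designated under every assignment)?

Every assignment of Q, R over {1, B, 0} gives a value in {1, B}.
In particular, with Q=B, R=B: Q → (R → Q) = B.

Yes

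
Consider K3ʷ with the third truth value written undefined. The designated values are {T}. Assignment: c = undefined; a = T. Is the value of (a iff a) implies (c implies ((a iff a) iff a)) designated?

a iff a = T iff T = T
a iff a = T iff T = T
(a iff a) iff a = T iff T = T
c implies ((a iff a) iff a) = undefined implies T = undefined
(a iff a) implies (c implies ((a iff a) iff a)) = T implies undefined = undefined
undefined ∉ {T}.

No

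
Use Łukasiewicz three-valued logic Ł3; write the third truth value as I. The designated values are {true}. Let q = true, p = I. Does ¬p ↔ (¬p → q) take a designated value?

¬p = ¬I = I
¬p = ¬I = I
¬p → q = I → true = true  [min(1, 1−½+1)]
¬p ↔ (¬p → q) = I ↔ true = I
I ∉ {true}.

No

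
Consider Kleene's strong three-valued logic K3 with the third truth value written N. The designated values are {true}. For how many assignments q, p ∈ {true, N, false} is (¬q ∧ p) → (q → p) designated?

Of the 9 assignments, 8 give a value in {true}.

8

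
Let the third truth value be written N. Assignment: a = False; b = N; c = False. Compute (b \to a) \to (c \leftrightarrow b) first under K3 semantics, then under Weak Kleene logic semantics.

In K3: b \to a = N \to False = N
c \leftrightarrow b = False \leftrightarrow N = N
(b \to a) \to (c \leftrightarrow b) = N \to N = N
In Weak Kleene logic: b \to a = N \to False = N  [any arg is the third value ⇒ result is the third value]
c \leftrightarrow b = False \leftrightarrow N = N
(b \to a) \to (c \leftrightarrow b) = N \to N = N

N; N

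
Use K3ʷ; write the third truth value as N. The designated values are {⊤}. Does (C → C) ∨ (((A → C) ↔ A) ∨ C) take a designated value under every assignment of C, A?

No

Countermodel: C=⊤, A=N gives N, which is not designated.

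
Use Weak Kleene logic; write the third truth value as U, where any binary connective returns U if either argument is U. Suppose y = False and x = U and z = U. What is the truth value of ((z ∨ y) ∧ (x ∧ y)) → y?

z ∨ y = U ∨ False = U
x ∧ y = U ∧ False = U
(z ∨ y) ∧ (x ∧ y) = U ∧ U = U
((z ∨ y) ∧ (x ∧ y)) → y = U → False = U  [any arg is the third value ⇒ result is the third value]

U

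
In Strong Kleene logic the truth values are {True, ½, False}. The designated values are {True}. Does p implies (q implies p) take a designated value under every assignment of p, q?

No

Countermodel: p=½, q=True gives ½, which is not designated.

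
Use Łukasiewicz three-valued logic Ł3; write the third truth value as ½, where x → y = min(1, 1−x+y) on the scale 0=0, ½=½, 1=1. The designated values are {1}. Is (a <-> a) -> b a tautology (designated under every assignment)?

Countermodel: a=1, b=½ gives ½, which is not designated.

No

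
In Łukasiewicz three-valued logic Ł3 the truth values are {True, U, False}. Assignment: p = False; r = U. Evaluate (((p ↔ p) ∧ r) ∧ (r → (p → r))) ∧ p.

p ↔ p = False ↔ False = True
(p ↔ p) ∧ r = True ∧ U = U
p → r = False → U = True
r → (p → r) = U → True = True
((p ↔ p) ∧ r) ∧ (r → (p → r)) = U ∧ True = U
(((p ↔ p) ∧ r) ∧ (r → (p → r))) ∧ p = U ∧ False = False

False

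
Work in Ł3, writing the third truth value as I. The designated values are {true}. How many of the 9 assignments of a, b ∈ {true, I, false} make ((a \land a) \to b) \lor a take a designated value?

Of the 9 assignments, 8 give a value in {true}.

8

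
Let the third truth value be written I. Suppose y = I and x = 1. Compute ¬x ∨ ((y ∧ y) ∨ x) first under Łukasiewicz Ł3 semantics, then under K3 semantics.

In Łukasiewicz Ł3: ¬x = ¬1 = 0
y ∧ y = I ∧ I = I
(y ∧ y) ∨ x = I ∨ 1 = 1
¬x ∨ ((y ∧ y) ∨ x) = 0 ∨ 1 = 1
In K3: ¬x = ¬1 = 0
y ∧ y = I ∧ I = I
(y ∧ y) ∨ x = I ∨ 1 = 1
¬x ∨ ((y ∧ y) ∨ x) = 0 ∨ 1 = 1

1; 1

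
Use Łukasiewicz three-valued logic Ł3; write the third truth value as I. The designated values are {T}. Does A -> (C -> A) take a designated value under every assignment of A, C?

Yes

Every assignment of A, C over {T, I, F} gives a value in {T}.
In particular, with A=I, C=I: A -> (C -> A) = T.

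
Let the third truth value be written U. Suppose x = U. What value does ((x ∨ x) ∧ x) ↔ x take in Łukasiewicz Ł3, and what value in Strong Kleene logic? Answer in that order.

In Łukasiewicz Ł3: x ∨ x = U ∨ U = U
(x ∨ x) ∧ x = U ∧ U = U
((x ∨ x) ∧ x) ↔ x = U ↔ U = True  [1 − |½−½|]
In Strong Kleene logic: x ∨ x = U ∨ U = U
(x ∨ x) ∧ x = U ∧ U = U
((x ∨ x) ∧ x) ↔ x = U ↔ U = U
They differ because Łukasiewicz Ł3 and Strong Kleene logic treat U differently under implication.

True; U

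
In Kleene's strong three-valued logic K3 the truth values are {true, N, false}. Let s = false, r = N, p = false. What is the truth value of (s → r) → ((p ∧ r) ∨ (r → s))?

N

s → r = false → N = true  [¬false ∨ N]
p ∧ r = false ∧ N = false
r → s = N → false = N
(p ∧ r) ∨ (r → s) = false ∨ N = N
(s → r) → ((p ∧ r) ∨ (r → s)) = true → N = N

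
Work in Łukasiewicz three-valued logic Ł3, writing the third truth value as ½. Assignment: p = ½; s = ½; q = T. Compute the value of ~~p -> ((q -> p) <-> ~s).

T

~p = ~½ = ½
~~p = ~½ = ½
q -> p = T -> ½ = ½
~s = ~½ = ½
(q -> p) <-> ~s = ½ <-> ½ = T
~~p -> ((q -> p) <-> ~s) = ½ -> T = T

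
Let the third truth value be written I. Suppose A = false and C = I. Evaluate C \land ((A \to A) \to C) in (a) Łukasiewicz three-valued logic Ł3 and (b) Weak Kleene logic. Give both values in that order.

In Łukasiewicz three-valued logic Ł3: A \to A = false \to false = true
(A \to A) \to C = true \to I = I
C \land ((A \to A) \to C) = I \land I = I
In Weak Kleene logic: A \to A = false \to false = true
(A \to A) \to C = true \to I = I  [any arg is the third value ⇒ result is the third value]
C \land ((A \to A) \to C) = I \land I = I

I; I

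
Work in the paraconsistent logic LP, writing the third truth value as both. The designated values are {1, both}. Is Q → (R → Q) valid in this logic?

Yes

Every assignment of Q, R over {1, both, 0} gives a value in {1, both}.
In particular, with Q=both, R=both: Q → (R → Q) = both.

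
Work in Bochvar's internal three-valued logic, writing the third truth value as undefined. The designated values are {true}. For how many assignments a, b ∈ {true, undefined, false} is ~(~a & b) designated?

Designated under: (a=true, b=true); (a=true, b=false); (a=false, b=false).

3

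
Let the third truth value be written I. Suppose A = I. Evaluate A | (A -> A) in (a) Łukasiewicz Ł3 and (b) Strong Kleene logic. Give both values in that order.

In Łukasiewicz Ł3: A -> A = I -> I = T  [min(1, 1−½+½)]
A | (A -> A) = I | T = T
In Strong Kleene logic: A -> A = I -> I = I  [~I | I]
A | (A -> A) = I | I = I
They differ because Łukasiewicz Ł3 and Strong Kleene logic treat I differently under implication.

T; I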